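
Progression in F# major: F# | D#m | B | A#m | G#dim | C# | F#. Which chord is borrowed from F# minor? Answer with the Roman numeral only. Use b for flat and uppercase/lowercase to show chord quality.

ii°

The diatonic triads in F# major are F#, G#m, A#m, B, C#, D#m, E#dim. F#, D#m, B, A#m and C# all belong to that set. G#dim (G#–B–D) is not: scale degree 2 in F# major carries G#m (ii). In F# minor the chord on that degree is G#dim, so here it functions as ii°, borrowed from the parallel minor.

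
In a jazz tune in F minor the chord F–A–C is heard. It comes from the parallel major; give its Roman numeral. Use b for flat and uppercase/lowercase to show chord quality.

I

F is scale degree 1 in F minor. F–A–C is a major chord — the form found in F major, not the diatonic i (Fm). Borrowed into F minor it is written I.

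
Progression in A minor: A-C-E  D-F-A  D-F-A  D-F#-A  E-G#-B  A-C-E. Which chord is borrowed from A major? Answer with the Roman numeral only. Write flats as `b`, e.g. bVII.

IV

The diatonic triads in A minor (with V from harmonic minor) are Am, Bdim, C, Dm, E, F, G. Of the given chords, A–C–E = Am, D–F–A = Dm and E–G#–B = E are diatonic. But D–F#–A is foreign: the diatonic iv on degree 4 is Dm, whereas D comes from A major. It is labeled IV.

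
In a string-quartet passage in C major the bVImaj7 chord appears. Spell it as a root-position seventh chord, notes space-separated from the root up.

Ab C Eb G

The root of bVImaj7 is the lowered 6th degree: A becomes Ab. In C minor the chord on Ab is Ab–C–Eb–G.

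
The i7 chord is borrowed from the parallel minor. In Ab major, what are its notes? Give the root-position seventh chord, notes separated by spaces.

The root, Ab, is scale degree 1 — the same note in Ab major and Ab minor; only the chord quality changes. Stacking thirds in Ab minor on Ab gives Ab–Cb–Eb–Gb.

Ab Cb Eb Gb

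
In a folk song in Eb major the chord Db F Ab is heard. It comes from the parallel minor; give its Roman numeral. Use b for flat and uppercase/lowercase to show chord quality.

bVII

The root Db is the lowered 7th scale degree — diatonically Eb major has D there. Diatonically Eb major has Ddim (vii°) on that degree; Db–F–Ab is instead the major chord native to Eb minor, so it takes the label bVII.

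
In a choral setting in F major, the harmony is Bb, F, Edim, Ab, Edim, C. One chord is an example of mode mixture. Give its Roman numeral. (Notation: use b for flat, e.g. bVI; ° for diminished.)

bIII

The diatonic triads in F major are F, Gm, Am, Bb, C, Dm, Edim. Bb, F, Edim and C are all diatonic. But Ab (Ab–C–Eb) is foreign: the diatonic iii on degree 3 is Am, whereas Ab comes from F minor. It is labeled bIII.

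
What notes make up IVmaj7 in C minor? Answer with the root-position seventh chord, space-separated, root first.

IVmaj7 is built on scale degree 4, which is F in both C minor and its parallel. Building the major-seventh chord from the parallel major on F: F–A–C–E.

F A C E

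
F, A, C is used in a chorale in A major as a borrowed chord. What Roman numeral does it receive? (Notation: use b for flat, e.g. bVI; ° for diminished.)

In A major scale degree 6 is F#; F is its lowered form, from A minor. The diatonic chord on degree 6 would be F#m (vi), but F–A–C is the major chord from A minor. As a borrowed chord it is labeled bVI.

bVI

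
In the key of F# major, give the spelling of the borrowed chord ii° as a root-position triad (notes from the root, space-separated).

The root, G#, is scale degree 2 — the same note in F# major and F# minor; only the chord quality changes. Building the diminished chord from the parallel minor on G#: G#–B–D.

G# B D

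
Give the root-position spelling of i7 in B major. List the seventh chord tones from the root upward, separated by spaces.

The root, B, is scale degree 1 — the same note in B major and B minor; only the chord quality changes. Stacking thirds in B minor on B gives B–D–F#–A.

B D F# A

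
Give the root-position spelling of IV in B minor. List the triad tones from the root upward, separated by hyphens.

IV is built on scale degree 4, which is E in both B minor and its parallel. Stacking thirds in B major on E gives E–G#–B.

E-G#-B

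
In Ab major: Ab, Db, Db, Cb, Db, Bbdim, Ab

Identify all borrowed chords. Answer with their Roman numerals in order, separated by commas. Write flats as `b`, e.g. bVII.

bIII, ii°

In Ab major the diatonic chords are Ab, Bbm, Cm, Db, Eb, Fm, Gdim. Of the given chords, Ab and Db are diatonic. Cb (Cb–Eb–Gb) doesn't fit — on degree 3 Ab major would have Cm (iii). Cb is the degree-3 chord of Ab minor, so it is the borrowed bIII. Bbdim (Bb–Db–Fb) is not: scale degree 2 in Ab major carries Bbm (ii). In Ab minor the chord on that degree is Bbdim, so here it functions as ii°, borrowed from the parallel minor.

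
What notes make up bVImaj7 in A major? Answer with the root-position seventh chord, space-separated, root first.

F A C E

Scale degree 6 in A major is F#. bVImaj7 uses the lowered form, F, taken from A minor. Stacking thirds in A minor on F gives F–A–C–E.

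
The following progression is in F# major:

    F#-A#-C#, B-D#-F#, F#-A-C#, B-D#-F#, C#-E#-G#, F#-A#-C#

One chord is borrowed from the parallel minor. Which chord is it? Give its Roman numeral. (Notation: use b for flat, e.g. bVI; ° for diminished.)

The diatonic triads in F# major are F#, G#m, A#m, B, C#, D#m, E#dim. F#–A#–C# = F#, B–D#–F# = B and C#–E#–G# = C# are all diatonic. F#–A–C# doesn't fit — on degree 1 F# major would have F# (I). F#m is the degree-1 chord of F# minor, so it is the borrowed i.

i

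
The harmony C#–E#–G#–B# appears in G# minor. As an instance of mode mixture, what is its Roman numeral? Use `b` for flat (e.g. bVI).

IVmaj7

The root C# is the diatonic 4th degree of G# minor; the borrowing shows in the chord quality. Diatonically G# minor has C#m (iv) on that degree; C#–E#–G#–B# is instead the major-seventh chord native to G# major, so it takes the label IVmaj7.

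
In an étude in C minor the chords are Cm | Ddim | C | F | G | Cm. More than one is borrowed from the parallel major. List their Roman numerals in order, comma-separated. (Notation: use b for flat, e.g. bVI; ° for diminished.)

I, IV

In C minor (with V from harmonic minor) the diatonic chords are Cm, Ddim, Eb, Fm, G, Ab, Bb. Cm, Ddim and G all belong to that set. But C (C–E–G) is foreign: the diatonic i on degree 1 is Cm, whereas C comes from C major. It is labeled I. F (F–A–C) is not: scale degree 4 in C minor carries Fm (iv). In C major the chord on that degree is F, so here it functions as IV, borrowed from the parallel major.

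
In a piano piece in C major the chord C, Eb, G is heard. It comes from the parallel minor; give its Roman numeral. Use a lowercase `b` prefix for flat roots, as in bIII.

C is scale degree 1 in C major. Diatonically C major has C (I) on that degree; C–Eb–G is instead the minor chord native to C minor, so it takes the label i.

i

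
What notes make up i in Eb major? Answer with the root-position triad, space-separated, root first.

The root, Eb, is scale degree 1 — the same note in Eb major and Eb minor; only the chord quality changes. Building the minor chord from the parallel minor on Eb: Eb–Gb–Bb.

Eb Gb Bb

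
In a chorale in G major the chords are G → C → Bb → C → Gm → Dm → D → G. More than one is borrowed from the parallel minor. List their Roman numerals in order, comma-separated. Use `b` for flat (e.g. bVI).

bIII, i, v

G major has the diatonic set G, Am, Bm, C, D, Em, F#dim. G, C and D are all diatonic. Bb (Bb–D–F) doesn't fit — on degree 3 G major would have Bm (iii). Bb is the degree-3 chord of G minor, so it is the borrowed bIII. But Gm (G–Bb–D) is foreign: the diatonic I on degree 1 is G, whereas Gm comes from G minor. It is labeled i. Dm (D–F–A) is not: scale degree 5 in G major carries D (V). In G minor the chord on that degree is Dm, so here it functions as v, borrowed from the parallel minor.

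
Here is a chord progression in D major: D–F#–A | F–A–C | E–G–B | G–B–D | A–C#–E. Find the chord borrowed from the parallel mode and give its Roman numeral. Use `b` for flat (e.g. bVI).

D major has the diatonic set D, Em, F#m, G, A, Bm, C#dim. D–F#–A = D, E–G–B = Em, G–B–D = G and A–C#–E = A are all diatonic. F–A–C is not: scale degree 3 in D major carries F#m (iii). In D minor the chord on that degree is F, so here it functions as bIII, borrowed from the parallel minor.

bIII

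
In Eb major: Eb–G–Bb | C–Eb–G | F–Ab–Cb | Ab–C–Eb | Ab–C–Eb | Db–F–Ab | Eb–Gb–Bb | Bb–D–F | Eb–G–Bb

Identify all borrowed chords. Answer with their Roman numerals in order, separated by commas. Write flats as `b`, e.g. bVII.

In Eb major the diatonic chords are Eb, Fm, Gm, Ab, Bb, Cm, Ddim. Of the given chords, Eb–G–Bb = Eb, C–Eb–G = Cm, Ab–C–Eb = Ab and Bb–D–F = Bb are diatonic. F–Ab–Cb doesn't fit — on degree 2 Eb major would have Fm (ii). Fdim is the degree-2 chord of Eb minor, so it is the borrowed ii°. Db–F–Ab doesn't fit — on degree 7 Eb major would have Ddim (vii°). Db is the degree-7 chord of Eb minor, so it is the borrowed bVII. Eb–Gb–Bb doesn't fit — on degree 1 Eb major would have Eb (I). Ebm is the degree-1 chord of Eb minor, so it is the borrowed i.

ii°, bVII, i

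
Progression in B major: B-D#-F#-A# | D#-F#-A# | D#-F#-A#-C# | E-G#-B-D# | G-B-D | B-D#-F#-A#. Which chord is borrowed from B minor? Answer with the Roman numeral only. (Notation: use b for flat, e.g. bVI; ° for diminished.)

B major has the diatonic set B, C#m, D#m, E, F#, G#m, A#dim. B–D#–F#–A# = Bmaj7, D#–F#–A# = D#m, D#–F#–A#–C# = D#m7 and E–G#–B–D# = Emaj7 all belong to that set. But G–B–D is foreign: the diatonic vi on degree 6 is G#m, whereas G comes from B minor. It is labeled bVI.

bVI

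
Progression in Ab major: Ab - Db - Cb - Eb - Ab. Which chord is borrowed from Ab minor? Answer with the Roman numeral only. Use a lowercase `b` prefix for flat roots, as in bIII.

bIII

Ab major has the diatonic set Ab, Bbm, Cm, Db, Eb, Fm, Gdim. Ab, Db and Eb all belong to that set. Cb (Cb–Eb–Gb) doesn't fit — on degree 3 Ab major would have Cm (iii). Cb is the degree-3 chord of Ab minor, so it is the borrowed bIII.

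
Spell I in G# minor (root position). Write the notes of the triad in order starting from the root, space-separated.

G# B# D#

I is built on scale degree 1, which is G# in both G# minor and its parallel. Building the major chord from the parallel major on G#: G#–B#–D#.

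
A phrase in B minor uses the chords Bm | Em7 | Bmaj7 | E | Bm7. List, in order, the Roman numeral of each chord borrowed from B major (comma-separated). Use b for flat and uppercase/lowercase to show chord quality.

Imaj7, IV

The diatonic triads in B minor (with V from harmonic minor) are Bm, C#dim, D, Em, F#, G, A. Of the given chords, Bm, Em7 and Bm7 are diatonic. Bmaj7 (B–D#–F#–A#) is not: scale degree 1 in B minor carries Bm (i). In B major the chord on that degree is Bmaj7, so here it functions as Imaj7, borrowed from the parallel major. E (E–G#–B) doesn't fit — on degree 4 B minor would have Em (iv). E is the degree-4 chord of B major, so it is the borrowed IV.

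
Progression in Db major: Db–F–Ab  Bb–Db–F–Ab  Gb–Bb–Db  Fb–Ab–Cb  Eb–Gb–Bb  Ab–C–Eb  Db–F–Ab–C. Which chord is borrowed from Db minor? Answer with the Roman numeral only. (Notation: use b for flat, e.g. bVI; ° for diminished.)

The diatonic triads in Db major are Db, Ebm, Fm, Gb, Ab, Bbm, Cdim. Of the given chords, Db–F–Ab = Db, Bb–Db–F–Ab = Bbm7, Gb–Bb–Db = Gb, Eb–Gb–Bb = Ebm, Ab–C–Eb = Ab and Db–F–Ab–C = Dbmaj7 are diatonic. Fb–Ab–Cb is not: scale degree 3 in Db major carries Fm (iii). In Db minor the chord on that degree is Fb, so here it functions as bIII, borrowed from the parallel minor.

bIII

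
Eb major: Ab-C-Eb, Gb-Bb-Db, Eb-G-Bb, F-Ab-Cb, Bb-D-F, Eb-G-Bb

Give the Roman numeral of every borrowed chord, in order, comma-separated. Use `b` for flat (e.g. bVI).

bIII, ii°

Eb major has the diatonic set Eb, Fm, Gm, Ab, Bb, Cm, Ddim. Ab–C–Eb = Ab, Eb–G–Bb = Eb and Bb–D–F = Bb are all diatonic. Gb–Bb–Db doesn't fit — on degree 3 Eb major would have Gm (iii). Gb is the degree-3 chord of Eb minor, so it is the borrowed bIII. F–Ab–Cb doesn't fit — on degree 2 Eb major would have Fm (ii). Fdim is the degree-2 chord of Eb minor, so it is the borrowed ii°.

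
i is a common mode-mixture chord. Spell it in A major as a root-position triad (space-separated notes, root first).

A C E

i is built on scale degree 1, which is A in both A major and its parallel. In A minor the chord on A is A–C–E.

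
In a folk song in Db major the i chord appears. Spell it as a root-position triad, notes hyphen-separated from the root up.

Db-Fb-Ab

The root, Db, is scale degree 1 — the same note in Db major and Db minor; only the chord quality changes. In Db minor the chord on Db is Db–Fb–Ab.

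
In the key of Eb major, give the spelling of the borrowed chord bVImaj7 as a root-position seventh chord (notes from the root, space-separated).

Scale degree 6 in Eb major is C. bVImaj7 uses the lowered form, Cb, taken from Eb minor. Building the major-seventh chord from the parallel minor on Cb: Cb–Eb–Gb–Bb.

Cb Eb Gb Bb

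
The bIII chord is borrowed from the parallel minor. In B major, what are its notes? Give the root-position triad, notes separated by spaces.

D F# A

Scale degree 3 in B major is D#. bIII uses the lowered form, D, taken from B minor. Building the major chord from the parallel minor on D: D–F#–A.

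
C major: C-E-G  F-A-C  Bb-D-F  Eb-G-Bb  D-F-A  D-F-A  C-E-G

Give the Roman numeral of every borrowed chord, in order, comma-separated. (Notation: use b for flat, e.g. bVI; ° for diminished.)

bVII, bIII

In C major the diatonic chords are C, Dm, Em, F, G, Am, Bdim. C–E–G = C, F–A–C = F and D–F–A = Dm are all diatonic. Bb–D–F doesn't fit — on degree 7 C major would have Bdim (vii°). Bb is the degree-7 chord of C minor, so it is the borrowed bVII. Eb–G–Bb is not: scale degree 3 in C major carries Em (iii). In C minor the chord on that degree is Eb, so here it functions as bIII, borrowed from the parallel minor.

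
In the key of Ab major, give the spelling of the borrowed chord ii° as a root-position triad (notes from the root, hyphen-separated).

ii° is built on scale degree 2, which is Bb in both Ab major and its parallel. In Ab minor the chord on Bb is Bb–Db–Fb.

Bb-Db-Fb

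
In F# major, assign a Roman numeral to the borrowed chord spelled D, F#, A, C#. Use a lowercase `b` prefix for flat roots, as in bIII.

D is the lowered form of scale degree 6 in F# major (the diatonic degree 6 is D#). The diatonic chord on degree 6 would be D#m (vi), but D–F#–A–C# is the major-seventh chord from F# minor. As a borrowed chord it is labeled bVImaj7.

bVImaj7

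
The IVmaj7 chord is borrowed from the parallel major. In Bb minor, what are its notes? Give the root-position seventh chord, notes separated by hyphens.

Eb-G-Bb-D

IVmaj7 is built on scale degree 4, which is Eb in both Bb minor and its parallel. Stacking thirds in Bb major on Eb gives Eb–G–Bb–D.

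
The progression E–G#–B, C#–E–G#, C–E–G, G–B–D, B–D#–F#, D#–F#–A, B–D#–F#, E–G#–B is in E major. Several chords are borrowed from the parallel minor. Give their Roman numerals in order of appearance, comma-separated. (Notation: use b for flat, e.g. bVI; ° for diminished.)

The diatonic triads in E major are E, F#m, G#m, A, B, C#m, D#dim. E–G#–B = E, C#–E–G# = C#m, B–D#–F# = B and D#–F#–A = D#dim are all diatonic. But C–E–G is foreign: the diatonic vi on degree 6 is C#m, whereas C comes from E minor. It is labeled bVI. G–B–D doesn't fit — on degree 3 E major would have G#m (iii). G is the degree-3 chord of E minor, so it is the borrowed bIII.

bVI, bIII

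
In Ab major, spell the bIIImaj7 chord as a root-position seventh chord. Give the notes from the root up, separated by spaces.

Cb Eb Gb Bb

The root of bIIImaj7 is the lowered 3rd degree: C becomes Cb. Stacking thirds in Ab minor on Cb gives Cb–Eb–Gb–Bb.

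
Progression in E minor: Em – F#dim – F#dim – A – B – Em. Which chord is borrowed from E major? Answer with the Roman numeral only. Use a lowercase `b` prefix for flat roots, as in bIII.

IV

E minor has the diatonic set Em, F#dim, G, Am, B, C, D (with V from harmonic minor). Em, F#dim and B are all diatonic. A (A–C#–E) doesn't fit — on degree 4 E minor would have Am (iv). A is the degree-4 chord of E major, so it is the borrowed IV.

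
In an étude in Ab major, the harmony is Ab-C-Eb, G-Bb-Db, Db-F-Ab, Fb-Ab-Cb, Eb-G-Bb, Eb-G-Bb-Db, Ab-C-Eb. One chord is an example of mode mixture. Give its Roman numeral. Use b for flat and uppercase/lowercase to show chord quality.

bVI

Ab major has the diatonic set Ab, Bbm, Cm, Db, Eb, Fm, Gdim. Ab–C–Eb = Ab, G–Bb–Db = Gdim, Db–F–Ab = Db, Eb–G–Bb = Eb and Eb–G–Bb–Db = Eb7 all belong to that set. Fb–Ab–Cb doesn't fit — on degree 6 Ab major would have Fm (vi). Fb is the degree-6 chord of Ab minor, so it is the borrowed bVI.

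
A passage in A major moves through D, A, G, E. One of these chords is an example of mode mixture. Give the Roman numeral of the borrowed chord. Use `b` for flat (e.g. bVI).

bVII

The diatonic triads in A major are A, Bm, C#m, D, E, F#m, G#dim. Of the given chords, D, A and E are diatonic. G (G–B–D) is not: scale degree 7 in A major carries G#dim (vii°). In A minor the chord on that degree is G, so here it functions as bVII, borrowed from the parallel minor.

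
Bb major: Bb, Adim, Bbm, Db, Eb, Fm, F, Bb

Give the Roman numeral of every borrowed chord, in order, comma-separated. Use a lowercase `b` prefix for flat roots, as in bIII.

Bb major has the diatonic set Bb, Cm, Dm, Eb, F, Gm, Adim. Bb, Adim, Eb and F are all diatonic. Bbm (Bb–Db–F) is not: scale degree 1 in Bb major carries Bb (I). In Bb minor the chord on that degree is Bbm, so here it functions as i, borrowed from the parallel minor. Db (Db–F–Ab) is not: scale degree 3 in Bb major carries Dm (iii). In Bb minor the chord on that degree is Db, so here it functions as bIII, borrowed from the parallel minor. But Fm (F–Ab–C) is foreign: the diatonic V on degree 5 is F, whereas Fm comes from Bb minor. It is labeled v.

i, bIII, v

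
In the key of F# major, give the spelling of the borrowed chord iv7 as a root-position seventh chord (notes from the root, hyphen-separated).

iv7 is built on scale degree 4, which is B in both F# major and its parallel. Building the minor-seventh chord from the parallel minor on B: B–D–F#–A.

B-D-F#-A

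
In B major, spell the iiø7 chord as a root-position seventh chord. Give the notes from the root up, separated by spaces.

C# E G B

The root, C#, is scale degree 2 — the same note in B major and B minor; only the chord quality changes. Building the half-diminished-seventh chord from the parallel minor on C#: C#–E–G–B.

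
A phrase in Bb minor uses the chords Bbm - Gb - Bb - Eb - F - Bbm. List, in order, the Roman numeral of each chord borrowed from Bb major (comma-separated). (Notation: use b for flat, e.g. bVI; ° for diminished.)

Bb minor has the diatonic set Bbm, Cdim, Db, Ebm, F, Gb, Ab (with V from harmonic minor). Bbm, Gb and F are all diatonic. Bb (Bb–D–F) doesn't fit — on degree 1 Bb minor would have Bbm (i). Bb is the degree-1 chord of Bb major, so it is the borrowed I. But Eb (Eb–G–Bb) is foreign: the diatonic iv on degree 4 is Ebm, whereas Eb comes from Bb major. It is labeled IV.

I, IV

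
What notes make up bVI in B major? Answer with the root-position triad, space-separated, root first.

G B D

Scale degree 6 in B major is G#. bVI uses the lowered form, G, taken from B minor. Stacking thirds in B minor on G gives G–B–D.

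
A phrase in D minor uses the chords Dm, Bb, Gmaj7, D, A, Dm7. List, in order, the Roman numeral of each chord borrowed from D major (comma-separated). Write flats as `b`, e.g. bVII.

The diatonic triads in D minor (with V from harmonic minor) are Dm, Edim, F, Gm, A, Bb, C. Dm, Bb, A and Dm7 all belong to that set. Gmaj7 (G–B–D–F#) is not: scale degree 4 in D minor carries Gm (iv). In D major the chord on that degree is Gmaj7, so here it functions as IVmaj7, borrowed from the parallel major. But D (D–F#–A) is foreign: the diatonic i on degree 1 is Dm, whereas D comes from D major. It is labeled I.

IVmaj7, I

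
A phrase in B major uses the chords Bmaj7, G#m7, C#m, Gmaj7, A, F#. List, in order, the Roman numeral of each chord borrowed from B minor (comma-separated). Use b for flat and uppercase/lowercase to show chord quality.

The diatonic triads in B major are B, C#m, D#m, E, F#, G#m, A#dim. Bmaj7, G#m7, C#m and F# are all diatonic. Gmaj7 (G–B–D–F#) doesn't fit — on degree 6 B major would have G#m (vi). Gmaj7 is the degree-6 chord of B minor, so it is the borrowed bVImaj7. A (A–C#–E) doesn't fit — on degree 7 B major would have A#dim (vii°). A is the degree-7 chord of B minor, so it is the borrowed bVII.

bVImaj7, bVII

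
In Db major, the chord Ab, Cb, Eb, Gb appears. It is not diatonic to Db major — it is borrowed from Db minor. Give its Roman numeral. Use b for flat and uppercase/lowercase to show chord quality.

v7

Ab is scale degree 5 in Db major. Diatonically Db major has Ab (V) on that degree; Ab–Cb–Eb–Gb is instead the minor-seventh chord native to Db minor, so it takes the label v7.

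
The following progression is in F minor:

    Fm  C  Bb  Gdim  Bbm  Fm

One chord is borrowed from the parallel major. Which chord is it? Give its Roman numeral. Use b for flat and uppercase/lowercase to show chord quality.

The diatonic triads in F minor (with V from harmonic minor) are Fm, Gdim, Ab, Bbm, C, Db, Eb. Fm, C, Gdim and Bbm are all diatonic. Bb (Bb–D–F) is not: scale degree 4 in F minor carries Bbm (iv). In F major the chord on that degree is Bb, so here it functions as IV, borrowed from the parallel major.

IV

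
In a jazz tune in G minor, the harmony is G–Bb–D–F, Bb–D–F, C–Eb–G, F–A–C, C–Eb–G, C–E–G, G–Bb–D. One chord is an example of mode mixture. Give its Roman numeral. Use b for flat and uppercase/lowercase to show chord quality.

IV

The diatonic triads in G minor (with V from harmonic minor) are Gm, Adim, Bb, Cm, D, Eb, F. G–Bb–D–F = Gm7, Bb–D–F = Bb, C–Eb–G = Cm, F–A–C = F and G–Bb–D = Gm are all diatonic. But C–E–G is foreign: the diatonic iv on degree 4 is Cm, whereas C comes from G major. It is labeled IV.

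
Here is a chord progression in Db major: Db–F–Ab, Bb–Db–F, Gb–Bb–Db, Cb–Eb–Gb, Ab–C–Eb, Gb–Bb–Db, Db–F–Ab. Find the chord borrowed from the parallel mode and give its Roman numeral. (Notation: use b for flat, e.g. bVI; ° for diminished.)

bVII

Db major has the diatonic set Db, Ebm, Fm, Gb, Ab, Bbm, Cdim. Of the given chords, Db–F–Ab = Db, Bb–Db–F = Bbm, Gb–Bb–Db = Gb and Ab–C–Eb = Ab are diatonic. Cb–Eb–Gb is not: scale degree 7 in Db major carries Cdim (vii°). In Db minor the chord on that degree is Cb, so here it functions as bVII, borrowed from the parallel minor.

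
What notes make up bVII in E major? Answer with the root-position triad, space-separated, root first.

D F# A

The root of bVII is the lowered 7th degree: D# becomes D. In E minor the chord on D is D–F#–A.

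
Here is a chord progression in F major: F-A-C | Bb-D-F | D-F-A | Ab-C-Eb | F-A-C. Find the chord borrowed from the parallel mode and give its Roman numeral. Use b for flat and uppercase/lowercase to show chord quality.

In F major the diatonic chords are F, Gm, Am, Bb, C, Dm, Edim. Of the given chords, F–A–C = F, Bb–D–F = Bb and D–F–A = Dm are diatonic. But Ab–C–Eb is foreign: the diatonic iii on degree 3 is Am, whereas Ab comes from F minor. It is labeled bIII.

bIII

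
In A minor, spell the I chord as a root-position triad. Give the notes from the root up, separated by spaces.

A C# E

I is built on scale degree 1, which is A in both A minor and its parallel. Stacking thirds in A major on A gives A–C#–E.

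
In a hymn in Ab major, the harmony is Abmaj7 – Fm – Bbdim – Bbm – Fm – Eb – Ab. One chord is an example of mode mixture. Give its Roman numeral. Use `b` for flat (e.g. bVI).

Ab major has the diatonic set Ab, Bbm, Cm, Db, Eb, Fm, Gdim. Abmaj7, Fm, Bbm, Eb and Ab are all diatonic. But Bbdim (Bb–Db–Fb) is foreign: the diatonic ii on degree 2 is Bbm, whereas Bbdim comes from Ab minor. It is labeled ii°.

ii°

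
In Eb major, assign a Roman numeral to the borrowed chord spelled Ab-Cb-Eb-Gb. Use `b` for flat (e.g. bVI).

iv7

The root Ab is the diatonic 4th degree of Eb major; the borrowing shows in the chord quality. Ab–Cb–Eb–Gb is a minor-seventh chord — the form found in Eb minor, not the diatonic IV (Ab). Borrowed into Eb major it is written iv7.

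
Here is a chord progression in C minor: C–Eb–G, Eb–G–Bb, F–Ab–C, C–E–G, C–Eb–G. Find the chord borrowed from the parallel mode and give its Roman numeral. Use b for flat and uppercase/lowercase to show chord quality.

C minor has the diatonic set Cm, Ddim, Eb, Fm, G, Ab, Bb (with V from harmonic minor). C–Eb–G = Cm, Eb–G–Bb = Eb and F–Ab–C = Fm are all diatonic. But C–E–G is foreign: the diatonic i on degree 1 is Cm, whereas C comes from C major. It is labeled I.

I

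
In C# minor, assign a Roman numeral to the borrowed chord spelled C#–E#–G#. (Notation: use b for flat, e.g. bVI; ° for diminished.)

I

The root C# is the diatonic 1st degree of C# minor; the borrowing shows in the chord quality. Diatonically C# minor has C#m (i) on that degree; C#–E#–G# is instead the major chord native to C# major, so it takes the label I.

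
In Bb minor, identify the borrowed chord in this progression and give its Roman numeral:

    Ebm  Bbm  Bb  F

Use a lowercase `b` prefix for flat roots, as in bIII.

In Bb minor (with V from harmonic minor) the diatonic chords are Bbm, Cdim, Db, Ebm, F, Gb, Ab. Ebm, Bbm and F all belong to that set. Bb (Bb–D–F) is not: scale degree 1 in Bb minor carries Bbm (i). In Bb major the chord on that degree is Bb, so here it functions as I, borrowed from the parallel major.

I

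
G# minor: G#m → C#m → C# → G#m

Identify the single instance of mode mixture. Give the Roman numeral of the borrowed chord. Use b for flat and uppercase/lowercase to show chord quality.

IV

The diatonic triads in G# minor (with V from harmonic minor) are G#m, A#dim, B, C#m, D#, E, F#. G#m and C#m both belong to that set. C# (C#–E#–G#) doesn't fit — on degree 4 G# minor would have C#m (iv). C# is the degree-4 chord of G# major, so it is the borrowed IV.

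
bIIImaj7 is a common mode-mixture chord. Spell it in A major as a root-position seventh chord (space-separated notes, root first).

The root of bIIImaj7 is the lowered 3rd degree: C# becomes C. Building the major-seventh chord from the parallel minor on C: C–E–G–B.

C E G B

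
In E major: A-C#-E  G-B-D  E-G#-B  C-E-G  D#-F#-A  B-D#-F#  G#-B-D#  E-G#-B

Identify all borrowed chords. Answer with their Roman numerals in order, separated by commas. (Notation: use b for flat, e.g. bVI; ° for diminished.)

bIII, bVI

In E major the diatonic chords are E, F#m, G#m, A, B, C#m, D#dim. Of the given chords, A–C#–E = A, E–G#–B = E, D#–F#–A = D#dim, B–D#–F# = B and G#–B–D# = G#m are diatonic. G–B–D is not: scale degree 3 in E major carries G#m (iii). In E minor the chord on that degree is G, so here it functions as bIII, borrowed from the parallel minor. But C–E–G is foreign: the diatonic vi on degree 6 is C#m, whereas C comes from E minor. It is labeled bVI.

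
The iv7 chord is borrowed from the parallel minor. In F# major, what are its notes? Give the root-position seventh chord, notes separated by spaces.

B D F# A

iv7 is built on scale degree 4, which is B in both F# major and its parallel. In F# minor the chord on B is B–D–F#–A.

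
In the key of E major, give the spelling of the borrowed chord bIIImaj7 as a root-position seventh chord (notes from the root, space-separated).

bIIImaj7 is built on the lowered scale degree 3. In E major degree 3 is G#; lowered it becomes G. In E minor the chord on G is G–B–D–F#.

G B D F#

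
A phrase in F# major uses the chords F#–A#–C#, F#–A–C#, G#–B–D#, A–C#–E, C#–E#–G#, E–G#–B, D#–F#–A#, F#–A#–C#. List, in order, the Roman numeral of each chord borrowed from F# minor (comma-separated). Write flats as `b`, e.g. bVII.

i, bIII, bVII

The diatonic triads in F# major are F#, G#m, A#m, B, C#, D#m, E#dim. F#–A#–C# = F#, G#–B–D# = G#m, C#–E#–G# = C# and D#–F#–A# = D#m all belong to that set. But F#–A–C# is foreign: the diatonic I on degree 1 is F#, whereas F#m comes from F# minor. It is labeled i. A–C#–E doesn't fit — on degree 3 F# major would have A#m (iii). A is the degree-3 chord of F# minor, so it is the borrowed bIII. E–G#–B doesn't fit — on degree 7 F# major would have E#dim (vii°). E is the degree-7 chord of F# minor, so it is the borrowed bVII.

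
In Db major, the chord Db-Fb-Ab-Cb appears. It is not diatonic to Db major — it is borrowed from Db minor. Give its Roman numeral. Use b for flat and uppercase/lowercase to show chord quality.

Db is scale degree 1 in Db major. The diatonic chord on degree 1 would be Db (I), but Db–Fb–Ab–Cb is the minor-seventh chord from Db minor. As a borrowed chord it is labeled i7.

i7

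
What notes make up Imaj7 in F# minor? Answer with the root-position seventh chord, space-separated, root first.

Imaj7 is built on scale degree 1, which is F# in both F# minor and its parallel. In F# major the chord on F# is F#–A#–C#–E#.

F# A# C# E#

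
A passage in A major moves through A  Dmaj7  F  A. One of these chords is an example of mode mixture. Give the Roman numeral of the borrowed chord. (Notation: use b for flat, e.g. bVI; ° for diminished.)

The diatonic triads in A major are A, Bm, C#m, D, E, F#m, G#dim. A and Dmaj7 are both diatonic. F (F–A–C) is not: scale degree 6 in A major carries F#m (vi). In A minor the chord on that degree is F, so here it functions as bVI, borrowed from the parallel minor.

bVI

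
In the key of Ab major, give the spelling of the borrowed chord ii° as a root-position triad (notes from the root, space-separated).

ii° is built on scale degree 2, which is Bb in both Ab major and its parallel. In Ab minor the chord on Bb is Bb–Db–Fb.

Bb Db Fb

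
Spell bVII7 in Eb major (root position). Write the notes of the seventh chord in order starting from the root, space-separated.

bVII7 is built on the lowered scale degree 7. In Eb major degree 7 is D; lowered it becomes Db. Building the dominant-seventh chord from the parallel minor on Db: Db–F–Ab–Cb.

Db F Ab Cb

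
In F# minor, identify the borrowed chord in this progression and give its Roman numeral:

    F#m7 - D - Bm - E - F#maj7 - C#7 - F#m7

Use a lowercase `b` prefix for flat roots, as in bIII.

Imaj7

The diatonic triads in F# minor (with V from harmonic minor) are F#m, G#dim, A, Bm, C#, D, E. F#m7, D, Bm, E and C#7 all belong to that set. F#maj7 (F#–A#–C#–E#) doesn't fit — on degree 1 F# minor would have F#m (i). F#maj7 is the degree-1 chord of F# major, so it is the borrowed Imaj7.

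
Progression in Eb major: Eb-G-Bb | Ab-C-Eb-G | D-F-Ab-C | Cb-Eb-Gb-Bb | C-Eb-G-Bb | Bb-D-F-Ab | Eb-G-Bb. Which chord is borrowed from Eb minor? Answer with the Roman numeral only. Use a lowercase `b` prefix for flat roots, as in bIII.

bVImaj7

The diatonic triads in Eb major are Eb, Fm, Gm, Ab, Bb, Cm, Ddim. Of the given chords, Eb–G–Bb = Eb, Ab–C–Eb–G = Abmaj7, D–F–Ab–C = Dm7b5, C–Eb–G–Bb = Cm7 and Bb–D–F–Ab = Bb7 are diatonic. But Cb–Eb–Gb–Bb is foreign: the diatonic vi on degree 6 is Cm, whereas Cbmaj7 comes from Eb minor. It is labeled bVImaj7.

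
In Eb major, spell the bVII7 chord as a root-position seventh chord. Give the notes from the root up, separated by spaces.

bVII7 is built on the lowered scale degree 7. In Eb major degree 7 is D; lowered it becomes Db. In Eb minor the chord on Db is Db–F–Ab–Cb.

Db F Ab Cb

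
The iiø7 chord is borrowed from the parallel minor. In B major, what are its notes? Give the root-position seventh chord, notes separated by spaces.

The root, C#, is scale degree 2 — the same note in B major and B minor; only the chord quality changes. Building the half-diminished-seventh chord from the parallel minor on C#: C#–E–G–B.

C# E G B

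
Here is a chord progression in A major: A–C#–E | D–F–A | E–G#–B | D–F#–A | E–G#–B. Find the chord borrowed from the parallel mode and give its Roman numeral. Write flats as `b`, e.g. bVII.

In A major the diatonic chords are A, Bm, C#m, D, E, F#m, G#dim. A–C#–E = A, E–G#–B = E and D–F#–A = D all belong to that set. But D–F–A is foreign: the diatonic IV on degree 4 is D, whereas Dm comes from A minor. It is labeled iv.

iv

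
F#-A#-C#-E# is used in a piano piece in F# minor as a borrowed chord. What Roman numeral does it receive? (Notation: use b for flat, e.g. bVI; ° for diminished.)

Imaj7

The root F# is the diatonic 1st degree of F# minor; the borrowing shows in the chord quality. The diatonic chord on degree 1 would be F#m (i), but F#–A#–C#–E# is the major-seventh chord from F# major. As a borrowed chord it is labeled Imaj7.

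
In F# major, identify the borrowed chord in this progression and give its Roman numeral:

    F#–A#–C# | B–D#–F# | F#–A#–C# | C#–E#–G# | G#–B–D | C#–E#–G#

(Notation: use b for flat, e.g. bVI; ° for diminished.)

ii°

In F# major the diatonic chords are F#, G#m, A#m, B, C#, D#m, E#dim. Of the given chords, F#–A#–C# = F#, B–D#–F# = B and C#–E#–G# = C# are diatonic. G#–B–D is not: scale degree 2 in F# major carries G#m (ii). In F# minor the chord on that degree is G#dim, so here it functions as ii°, borrowed from the parallel minor.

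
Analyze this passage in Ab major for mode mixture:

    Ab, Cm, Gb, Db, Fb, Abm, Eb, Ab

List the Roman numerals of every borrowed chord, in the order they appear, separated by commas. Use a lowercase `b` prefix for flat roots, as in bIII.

In Ab major the diatonic chords are Ab, Bbm, Cm, Db, Eb, Fm, Gdim. Of the given chords, Ab, Cm, Db and Eb are diatonic. Gb (Gb–Bb–Db) is not: scale degree 7 in Ab major carries Gdim (vii°). In Ab minor the chord on that degree is Gb, so here it functions as bVII, borrowed from the parallel minor. Fb (Fb–Ab–Cb) doesn't fit — on degree 6 Ab major would have Fm (vi). Fb is the degree-6 chord of Ab minor, so it is the borrowed bVI. Abm (Ab–Cb–Eb) is not: scale degree 1 in Ab major carries Ab (I). In Ab minor the chord on that degree is Abm, so here it functions as i, borrowed from the parallel minor.

bVII, bVI, i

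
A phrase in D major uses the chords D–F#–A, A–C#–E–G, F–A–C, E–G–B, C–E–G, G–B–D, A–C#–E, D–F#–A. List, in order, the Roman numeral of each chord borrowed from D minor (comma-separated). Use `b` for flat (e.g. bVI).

In D major the diatonic chords are D, Em, F#m, G, A, Bm, C#dim. D–F#–A = D, A–C#–E–G = A7, E–G–B = Em, G–B–D = G and A–C#–E = A are all diatonic. But F–A–C is foreign: the diatonic iii on degree 3 is F#m, whereas F comes from D minor. It is labeled bIII. But C–E–G is foreign: the diatonic vii° on degree 7 is C#dim, whereas C comes from D minor. It is labeled bVII.

bIII, bVII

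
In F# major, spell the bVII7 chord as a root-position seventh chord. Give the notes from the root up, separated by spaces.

E G# B D

The root of bVII7 is the lowered 7th degree: E# becomes E. Building the dominant-seventh chord from the parallel minor on E: E–G#–B–D.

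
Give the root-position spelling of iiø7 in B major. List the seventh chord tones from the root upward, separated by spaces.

iiø7 is built on scale degree 2, which is C# in both B major and its parallel. In B minor the chord on C# is C#–E–G–B.

C# E G B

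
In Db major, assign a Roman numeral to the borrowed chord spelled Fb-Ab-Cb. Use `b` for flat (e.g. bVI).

bIII

Fb is the lowered form of scale degree 3 in Db major (the diatonic degree 3 is F). The diatonic chord on degree 3 would be Fm (iii), but Fb–Ab–Cb is the major chord from Db minor. As a borrowed chord it is labeled bIII.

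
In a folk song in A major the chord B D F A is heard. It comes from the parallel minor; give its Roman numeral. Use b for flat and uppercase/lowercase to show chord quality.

B is scale degree 2 in A major. The diatonic chord on degree 2 would be Bm (ii), but B–D–F–A is the half-diminished-seventh chord from A minor. As a borrowed chord it is labeled iiø7.

iiø7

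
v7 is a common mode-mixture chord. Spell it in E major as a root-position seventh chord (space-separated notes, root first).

v7 is built on scale degree 5, which is B in both E major and its parallel. In E minor the chord on B is B–D–F#–A.

B D F# A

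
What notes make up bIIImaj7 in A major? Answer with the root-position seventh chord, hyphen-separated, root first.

C-E-G-B

Scale degree 3 in A major is C#. bIIImaj7 uses the lowered form, C, taken from A minor. In A minor the chord on C is C–E–G–B.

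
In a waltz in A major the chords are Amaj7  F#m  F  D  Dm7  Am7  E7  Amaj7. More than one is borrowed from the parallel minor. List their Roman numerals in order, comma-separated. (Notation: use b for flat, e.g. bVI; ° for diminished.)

The diatonic triads in A major are A, Bm, C#m, D, E, F#m, G#dim. Amaj7, F#m, D and E7 all belong to that set. But F (F–A–C) is foreign: the diatonic vi on degree 6 is F#m, whereas F comes from A minor. It is labeled bVI. But Dm7 (D–F–A–C) is foreign: the diatonic IV on degree 4 is D, whereas Dm7 comes from A minor. It is labeled iv7. But Am7 (A–C–E–G) is foreign: the diatonic I on degree 1 is A, whereas Am7 comes from A minor. It is labeled i7.

bVI, iv7, i7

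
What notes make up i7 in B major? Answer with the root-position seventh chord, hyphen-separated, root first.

i7 is built on scale degree 1, which is B in both B major and its parallel. Stacking thirds in B minor on B gives B–D–F#–A.

B-D-F#-A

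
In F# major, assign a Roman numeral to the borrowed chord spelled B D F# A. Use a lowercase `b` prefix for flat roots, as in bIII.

The root B is the diatonic 4th degree of F# major; the borrowing shows in the chord quality. Diatonically F# major has B (IV) on that degree; B–D–F#–A is instead the minor-seventh chord native to F# minor, so it takes the label iv7.

iv7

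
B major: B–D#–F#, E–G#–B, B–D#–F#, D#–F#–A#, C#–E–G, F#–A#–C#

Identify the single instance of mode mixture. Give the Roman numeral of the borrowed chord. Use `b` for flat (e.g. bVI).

In B major the diatonic chords are B, C#m, D#m, E, F#, G#m, A#dim. B–D#–F# = B, E–G#–B = E, D#–F#–A# = D#m and F#–A#–C# = F# all belong to that set. C#–E–G doesn't fit — on degree 2 B major would have C#m (ii). C#dim is the degree-2 chord of B minor, so it is the borrowed ii°.

ii°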